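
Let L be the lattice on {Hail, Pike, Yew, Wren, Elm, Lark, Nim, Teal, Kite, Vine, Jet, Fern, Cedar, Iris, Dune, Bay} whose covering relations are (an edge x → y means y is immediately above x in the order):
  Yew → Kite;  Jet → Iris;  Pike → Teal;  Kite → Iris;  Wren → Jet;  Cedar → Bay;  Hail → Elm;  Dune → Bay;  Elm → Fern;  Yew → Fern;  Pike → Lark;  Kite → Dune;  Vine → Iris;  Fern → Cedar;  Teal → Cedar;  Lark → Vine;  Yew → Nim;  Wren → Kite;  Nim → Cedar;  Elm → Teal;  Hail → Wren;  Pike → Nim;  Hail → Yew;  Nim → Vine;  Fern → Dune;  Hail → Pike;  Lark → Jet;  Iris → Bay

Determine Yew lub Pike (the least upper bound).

Nim

Common upper bounds of {Yew, Pike}: Bay, Cedar, Iris, Nim, Vine.
The least among these is Nim.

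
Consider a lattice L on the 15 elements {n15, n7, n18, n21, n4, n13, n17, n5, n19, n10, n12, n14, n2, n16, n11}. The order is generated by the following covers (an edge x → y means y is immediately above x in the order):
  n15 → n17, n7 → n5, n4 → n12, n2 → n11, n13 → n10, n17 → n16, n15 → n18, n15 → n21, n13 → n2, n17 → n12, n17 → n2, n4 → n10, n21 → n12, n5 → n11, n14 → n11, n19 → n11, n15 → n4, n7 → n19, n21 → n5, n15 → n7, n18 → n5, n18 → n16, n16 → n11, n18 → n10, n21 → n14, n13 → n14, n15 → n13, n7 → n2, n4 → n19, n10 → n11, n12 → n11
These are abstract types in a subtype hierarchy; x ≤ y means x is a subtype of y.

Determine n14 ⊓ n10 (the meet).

Common lower bounds of {n14, n10}: n13, n15.
The greatest among these is n13.

n13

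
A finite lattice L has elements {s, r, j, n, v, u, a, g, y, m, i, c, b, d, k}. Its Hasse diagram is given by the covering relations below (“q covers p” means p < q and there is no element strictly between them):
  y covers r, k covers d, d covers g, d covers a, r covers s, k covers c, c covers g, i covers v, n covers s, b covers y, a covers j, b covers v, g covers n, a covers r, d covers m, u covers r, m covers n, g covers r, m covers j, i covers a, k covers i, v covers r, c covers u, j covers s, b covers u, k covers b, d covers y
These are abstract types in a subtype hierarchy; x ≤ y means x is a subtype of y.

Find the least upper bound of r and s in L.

Common upper bounds of {r, s}: a, b, c, d, g, i, k, r, u, v, y.
The least among these is r.

r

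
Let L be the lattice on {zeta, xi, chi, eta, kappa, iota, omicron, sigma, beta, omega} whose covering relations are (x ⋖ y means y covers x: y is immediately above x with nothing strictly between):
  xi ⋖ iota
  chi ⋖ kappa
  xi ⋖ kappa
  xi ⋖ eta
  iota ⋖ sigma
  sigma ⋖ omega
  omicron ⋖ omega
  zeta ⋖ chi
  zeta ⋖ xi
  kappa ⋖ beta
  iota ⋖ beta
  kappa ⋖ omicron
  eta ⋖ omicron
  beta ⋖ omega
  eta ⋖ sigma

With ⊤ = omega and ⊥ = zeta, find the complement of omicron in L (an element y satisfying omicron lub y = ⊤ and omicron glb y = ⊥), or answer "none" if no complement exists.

For every candidate y, either omicron ∨ y ≠ omega or omicron ∧ y ≠ zeta; no complement exists.

none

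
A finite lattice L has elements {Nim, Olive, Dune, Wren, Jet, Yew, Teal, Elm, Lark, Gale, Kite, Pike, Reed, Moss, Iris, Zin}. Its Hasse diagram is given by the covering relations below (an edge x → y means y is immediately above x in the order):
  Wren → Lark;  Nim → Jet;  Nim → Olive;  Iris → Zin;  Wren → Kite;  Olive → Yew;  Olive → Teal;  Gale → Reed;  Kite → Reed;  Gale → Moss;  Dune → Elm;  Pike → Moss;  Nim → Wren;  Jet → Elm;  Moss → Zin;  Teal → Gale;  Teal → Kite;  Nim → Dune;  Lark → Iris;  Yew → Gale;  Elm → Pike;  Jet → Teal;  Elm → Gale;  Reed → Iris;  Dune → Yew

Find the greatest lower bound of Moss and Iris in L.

Common lower bounds of {Moss, Iris}: Dune, Elm, Gale, Jet, Nim, Olive, Teal, Yew.
The greatest among these is Gale.

Gale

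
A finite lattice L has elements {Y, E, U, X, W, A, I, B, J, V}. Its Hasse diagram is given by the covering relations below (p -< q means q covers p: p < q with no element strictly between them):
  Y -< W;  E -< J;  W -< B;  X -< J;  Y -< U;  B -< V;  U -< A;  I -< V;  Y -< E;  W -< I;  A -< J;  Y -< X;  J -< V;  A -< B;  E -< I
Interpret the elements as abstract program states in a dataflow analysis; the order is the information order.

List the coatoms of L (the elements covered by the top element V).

The coatoms are exactly the elements covered by V: B, I, J.

B, I, J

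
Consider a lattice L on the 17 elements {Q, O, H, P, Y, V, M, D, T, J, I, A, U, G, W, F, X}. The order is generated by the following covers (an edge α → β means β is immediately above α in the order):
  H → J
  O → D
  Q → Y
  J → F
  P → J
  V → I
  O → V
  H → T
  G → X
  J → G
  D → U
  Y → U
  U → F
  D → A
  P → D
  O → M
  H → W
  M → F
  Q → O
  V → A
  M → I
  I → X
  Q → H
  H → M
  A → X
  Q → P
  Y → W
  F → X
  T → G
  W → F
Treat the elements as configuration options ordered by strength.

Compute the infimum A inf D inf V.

O

Common lower bounds of {A, D, V}: O, Q.
The greatest among these is O.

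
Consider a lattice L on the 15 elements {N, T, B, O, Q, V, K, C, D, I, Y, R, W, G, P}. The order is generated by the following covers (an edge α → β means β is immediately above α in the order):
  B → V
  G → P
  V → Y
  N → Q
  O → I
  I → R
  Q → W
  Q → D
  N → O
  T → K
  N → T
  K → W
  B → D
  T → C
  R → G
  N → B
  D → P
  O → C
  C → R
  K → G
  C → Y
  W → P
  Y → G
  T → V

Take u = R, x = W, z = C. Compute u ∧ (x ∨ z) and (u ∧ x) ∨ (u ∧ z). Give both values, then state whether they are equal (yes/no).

R; C; no

x ∨ z = P, so u ∧ (x ∨ z) = R ∧ P = R.
u ∧ x = T and u ∧ z = C, so (u ∧ x) ∨ (u ∧ z) = T ∨ C = C.
Equal: no.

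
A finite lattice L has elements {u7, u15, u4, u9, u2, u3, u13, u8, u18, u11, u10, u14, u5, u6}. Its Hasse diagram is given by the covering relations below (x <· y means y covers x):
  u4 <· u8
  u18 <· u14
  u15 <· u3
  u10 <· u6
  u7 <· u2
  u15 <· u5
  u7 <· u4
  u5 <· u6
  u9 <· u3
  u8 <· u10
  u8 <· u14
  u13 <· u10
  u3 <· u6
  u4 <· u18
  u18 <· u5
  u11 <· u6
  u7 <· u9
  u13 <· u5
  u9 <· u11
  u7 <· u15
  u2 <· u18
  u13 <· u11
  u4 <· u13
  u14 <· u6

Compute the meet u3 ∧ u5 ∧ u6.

u15

Common lower bounds of {u3, u5, u6}: u15, u7.
The greatest among these is u15.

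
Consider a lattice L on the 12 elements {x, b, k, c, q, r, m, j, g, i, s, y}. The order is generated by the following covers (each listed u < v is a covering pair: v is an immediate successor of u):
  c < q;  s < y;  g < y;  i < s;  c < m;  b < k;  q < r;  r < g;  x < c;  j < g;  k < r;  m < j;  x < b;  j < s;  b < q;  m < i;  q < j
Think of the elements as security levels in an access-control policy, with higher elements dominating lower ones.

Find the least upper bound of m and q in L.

j

Common upper bounds of {m, q}: g, j, s, y.
The least among these is j.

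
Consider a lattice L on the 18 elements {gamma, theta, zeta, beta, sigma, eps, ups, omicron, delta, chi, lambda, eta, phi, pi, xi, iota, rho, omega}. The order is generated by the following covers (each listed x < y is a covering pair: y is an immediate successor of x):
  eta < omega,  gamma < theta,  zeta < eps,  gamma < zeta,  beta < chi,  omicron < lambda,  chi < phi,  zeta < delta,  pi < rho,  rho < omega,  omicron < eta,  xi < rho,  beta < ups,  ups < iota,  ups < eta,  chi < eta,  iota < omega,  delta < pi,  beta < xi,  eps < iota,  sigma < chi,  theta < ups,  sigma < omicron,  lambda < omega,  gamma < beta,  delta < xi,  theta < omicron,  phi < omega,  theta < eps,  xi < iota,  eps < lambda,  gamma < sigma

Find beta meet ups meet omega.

Common lower bounds of {beta, ups, omega}: beta, gamma.
The greatest among these is beta.

beta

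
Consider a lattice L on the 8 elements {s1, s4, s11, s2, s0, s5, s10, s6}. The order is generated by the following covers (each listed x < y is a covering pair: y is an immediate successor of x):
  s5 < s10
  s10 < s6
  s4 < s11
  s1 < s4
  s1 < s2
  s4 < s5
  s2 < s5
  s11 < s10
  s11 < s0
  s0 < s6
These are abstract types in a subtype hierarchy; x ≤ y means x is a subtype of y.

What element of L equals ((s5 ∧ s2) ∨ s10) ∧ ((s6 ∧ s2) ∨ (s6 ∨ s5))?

s5 ∧ s2 = s2
s2 ∨ s10 = s10
s6 ∧ s2 = s2
s6 ∨ s5 = s6
s2 ∨ s6 = s6
s10 ∧ s6 = s10

s10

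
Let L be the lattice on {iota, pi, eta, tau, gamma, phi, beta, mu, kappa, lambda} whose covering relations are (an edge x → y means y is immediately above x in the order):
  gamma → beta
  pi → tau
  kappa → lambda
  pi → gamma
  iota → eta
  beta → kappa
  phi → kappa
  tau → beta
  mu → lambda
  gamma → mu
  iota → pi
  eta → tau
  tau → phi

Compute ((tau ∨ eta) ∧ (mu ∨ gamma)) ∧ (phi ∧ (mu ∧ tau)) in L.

pi

tau ∨ eta = tau
mu ∨ gamma = mu
tau ∧ mu = pi
mu ∧ tau = pi
phi ∧ pi = pi
pi ∧ pi = pi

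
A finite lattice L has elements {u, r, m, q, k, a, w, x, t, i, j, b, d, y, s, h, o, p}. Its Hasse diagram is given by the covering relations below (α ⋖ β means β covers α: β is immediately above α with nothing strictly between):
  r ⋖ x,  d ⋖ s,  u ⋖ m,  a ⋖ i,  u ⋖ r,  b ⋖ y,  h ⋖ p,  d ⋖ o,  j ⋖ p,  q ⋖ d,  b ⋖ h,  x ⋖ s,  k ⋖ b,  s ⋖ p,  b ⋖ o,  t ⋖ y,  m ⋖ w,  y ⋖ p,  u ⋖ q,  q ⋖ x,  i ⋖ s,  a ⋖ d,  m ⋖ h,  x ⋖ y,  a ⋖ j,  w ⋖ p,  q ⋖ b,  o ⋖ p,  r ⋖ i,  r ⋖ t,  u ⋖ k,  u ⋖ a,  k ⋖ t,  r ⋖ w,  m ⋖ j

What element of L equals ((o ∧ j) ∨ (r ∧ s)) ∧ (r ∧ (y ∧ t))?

r

o ∧ j = a
r ∧ s = r
a ∨ r = i
y ∧ t = t
r ∧ t = r
i ∧ r = r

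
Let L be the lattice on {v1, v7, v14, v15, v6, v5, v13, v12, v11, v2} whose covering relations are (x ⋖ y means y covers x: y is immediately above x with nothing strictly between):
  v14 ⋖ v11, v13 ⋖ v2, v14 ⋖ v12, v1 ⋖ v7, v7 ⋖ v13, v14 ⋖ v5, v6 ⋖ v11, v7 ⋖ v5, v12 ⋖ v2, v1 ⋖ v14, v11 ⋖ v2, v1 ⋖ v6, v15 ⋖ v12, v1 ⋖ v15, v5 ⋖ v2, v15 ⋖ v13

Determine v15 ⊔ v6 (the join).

v2

Common upper bounds of {v15, v6}: v2.
The least among these is v2.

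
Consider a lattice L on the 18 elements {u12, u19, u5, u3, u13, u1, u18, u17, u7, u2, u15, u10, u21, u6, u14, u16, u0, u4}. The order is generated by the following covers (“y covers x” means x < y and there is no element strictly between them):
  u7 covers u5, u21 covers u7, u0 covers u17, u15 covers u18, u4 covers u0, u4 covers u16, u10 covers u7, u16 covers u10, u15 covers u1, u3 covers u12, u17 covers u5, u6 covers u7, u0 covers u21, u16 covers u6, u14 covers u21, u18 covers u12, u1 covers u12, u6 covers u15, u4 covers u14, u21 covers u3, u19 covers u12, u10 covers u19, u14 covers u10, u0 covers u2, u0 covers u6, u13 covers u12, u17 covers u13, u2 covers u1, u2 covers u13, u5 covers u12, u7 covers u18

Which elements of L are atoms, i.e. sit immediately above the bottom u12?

u1, u13, u18, u19, u3, u5

The atoms are exactly the elements that cover u12: u1, u13, u18, u19, u3, u5.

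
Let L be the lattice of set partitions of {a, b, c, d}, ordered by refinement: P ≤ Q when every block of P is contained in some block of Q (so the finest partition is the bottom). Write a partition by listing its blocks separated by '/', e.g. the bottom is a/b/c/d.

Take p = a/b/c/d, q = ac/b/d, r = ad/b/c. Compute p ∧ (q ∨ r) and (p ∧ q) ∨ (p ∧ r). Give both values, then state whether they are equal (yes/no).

a/b/c/d; a/b/c/d; yes

q ∨ r = acd/b, so p ∧ (q ∨ r) = a/b/c/d ∧ acd/b = a/b/c/d.
p ∧ q = a/b/c/d and p ∧ r = a/b/c/d, so (p ∧ q) ∨ (p ∧ r) = a/b/c/d ∨ a/b/c/d = a/b/c/d.
Equal: yes.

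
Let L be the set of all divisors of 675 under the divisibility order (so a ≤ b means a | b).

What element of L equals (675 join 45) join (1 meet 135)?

675

675 ∨ 45 = 675
1 ∧ 135 = 1
675 ∨ 1 = 675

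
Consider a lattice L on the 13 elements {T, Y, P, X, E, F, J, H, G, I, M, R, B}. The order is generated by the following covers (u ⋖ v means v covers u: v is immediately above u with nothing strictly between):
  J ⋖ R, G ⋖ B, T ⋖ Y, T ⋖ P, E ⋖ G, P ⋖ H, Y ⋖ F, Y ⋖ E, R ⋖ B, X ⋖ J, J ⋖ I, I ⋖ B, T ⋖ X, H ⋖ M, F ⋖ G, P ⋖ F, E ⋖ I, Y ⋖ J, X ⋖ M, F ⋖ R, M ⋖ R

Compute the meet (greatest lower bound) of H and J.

Common lower bounds of {H, J}: T.
The greatest among these is T.

T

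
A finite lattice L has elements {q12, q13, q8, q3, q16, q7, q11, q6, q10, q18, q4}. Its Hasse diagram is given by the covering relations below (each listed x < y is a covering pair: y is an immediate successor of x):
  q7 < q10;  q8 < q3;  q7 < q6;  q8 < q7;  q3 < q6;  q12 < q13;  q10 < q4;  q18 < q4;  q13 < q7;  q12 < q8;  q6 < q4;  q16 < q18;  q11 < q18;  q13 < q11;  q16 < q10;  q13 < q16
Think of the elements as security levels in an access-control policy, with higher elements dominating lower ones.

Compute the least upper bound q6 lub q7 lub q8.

Common upper bounds of {q6, q7, q8}: q4, q6.
The least among these is q6.

q6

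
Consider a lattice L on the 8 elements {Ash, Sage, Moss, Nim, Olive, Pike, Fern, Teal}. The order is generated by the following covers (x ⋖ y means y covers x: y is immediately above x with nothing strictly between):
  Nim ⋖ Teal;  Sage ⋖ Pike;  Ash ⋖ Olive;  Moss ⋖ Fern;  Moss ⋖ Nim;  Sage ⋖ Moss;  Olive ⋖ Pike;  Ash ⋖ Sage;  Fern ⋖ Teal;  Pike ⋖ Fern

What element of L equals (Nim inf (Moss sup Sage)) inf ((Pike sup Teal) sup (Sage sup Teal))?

Moss ∨ Sage = Moss
Nim ∧ Moss = Moss
Pike ∨ Teal = Teal
Sage ∨ Teal = Teal
Teal ∨ Teal = Teal
Moss ∧ Teal = Moss

Moss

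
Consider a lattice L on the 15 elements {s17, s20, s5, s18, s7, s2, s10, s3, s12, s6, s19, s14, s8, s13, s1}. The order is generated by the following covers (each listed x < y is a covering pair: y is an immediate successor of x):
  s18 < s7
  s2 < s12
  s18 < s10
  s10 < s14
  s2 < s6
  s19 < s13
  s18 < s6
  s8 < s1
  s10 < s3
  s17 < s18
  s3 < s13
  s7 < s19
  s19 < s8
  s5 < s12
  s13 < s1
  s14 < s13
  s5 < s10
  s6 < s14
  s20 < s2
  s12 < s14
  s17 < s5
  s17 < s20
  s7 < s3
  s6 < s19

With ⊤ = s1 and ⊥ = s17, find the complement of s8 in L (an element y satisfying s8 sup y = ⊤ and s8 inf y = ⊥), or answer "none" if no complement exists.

Need y with s8 ∨ y = s1 and s8 ∧ y = s17.
Checking each element gives: s5.

s5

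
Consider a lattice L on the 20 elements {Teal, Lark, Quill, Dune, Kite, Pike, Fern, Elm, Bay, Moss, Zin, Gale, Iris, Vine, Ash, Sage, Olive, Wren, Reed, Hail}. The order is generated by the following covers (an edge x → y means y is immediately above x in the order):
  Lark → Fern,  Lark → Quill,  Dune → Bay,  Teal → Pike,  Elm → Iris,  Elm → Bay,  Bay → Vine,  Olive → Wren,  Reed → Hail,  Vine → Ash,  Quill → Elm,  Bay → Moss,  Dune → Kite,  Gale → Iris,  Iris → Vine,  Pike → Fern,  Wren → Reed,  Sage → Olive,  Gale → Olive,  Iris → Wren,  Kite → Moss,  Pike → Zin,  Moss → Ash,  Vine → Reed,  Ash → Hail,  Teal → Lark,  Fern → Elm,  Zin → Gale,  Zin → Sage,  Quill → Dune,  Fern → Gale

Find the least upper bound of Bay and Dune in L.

Bay

Common upper bounds of {Bay, Dune}: Ash, Bay, Hail, Moss, Reed, Vine.
The least among these is Bay.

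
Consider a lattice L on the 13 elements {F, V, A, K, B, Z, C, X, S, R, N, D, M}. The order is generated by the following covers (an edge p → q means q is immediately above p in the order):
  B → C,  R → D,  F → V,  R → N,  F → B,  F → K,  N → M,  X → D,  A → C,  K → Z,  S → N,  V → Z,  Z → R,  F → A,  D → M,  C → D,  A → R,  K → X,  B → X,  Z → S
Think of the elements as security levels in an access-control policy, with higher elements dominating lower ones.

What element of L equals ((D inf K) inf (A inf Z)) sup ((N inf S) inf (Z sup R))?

Z

D ∧ K = K
A ∧ Z = F
K ∧ F = F
N ∧ S = S
Z ∨ R = R
S ∧ R = Z
F ∨ Z = Z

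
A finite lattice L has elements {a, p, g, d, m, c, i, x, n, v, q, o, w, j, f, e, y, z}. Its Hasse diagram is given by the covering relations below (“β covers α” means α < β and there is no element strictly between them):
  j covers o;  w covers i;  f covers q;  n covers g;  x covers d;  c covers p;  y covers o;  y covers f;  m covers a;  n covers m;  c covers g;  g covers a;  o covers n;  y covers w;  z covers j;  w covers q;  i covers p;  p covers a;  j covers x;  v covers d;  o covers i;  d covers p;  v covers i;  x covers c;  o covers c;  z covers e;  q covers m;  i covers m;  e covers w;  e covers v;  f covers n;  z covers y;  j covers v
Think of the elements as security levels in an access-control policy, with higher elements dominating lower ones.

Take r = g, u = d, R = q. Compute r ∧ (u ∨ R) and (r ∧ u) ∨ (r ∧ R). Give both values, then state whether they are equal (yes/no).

u ∨ R = e, so r ∧ (u ∨ R) = g ∧ e = a.
r ∧ u = a and r ∧ R = a, so (r ∧ u) ∨ (r ∧ R) = a ∨ a = a.
Equal: yes.

a; a; yes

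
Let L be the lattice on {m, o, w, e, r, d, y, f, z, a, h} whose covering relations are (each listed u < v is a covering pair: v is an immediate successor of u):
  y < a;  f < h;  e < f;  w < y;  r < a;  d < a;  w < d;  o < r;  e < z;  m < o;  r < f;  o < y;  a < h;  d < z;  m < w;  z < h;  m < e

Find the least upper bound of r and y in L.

Common upper bounds of {r, y}: a, h.
The least among these is a.

a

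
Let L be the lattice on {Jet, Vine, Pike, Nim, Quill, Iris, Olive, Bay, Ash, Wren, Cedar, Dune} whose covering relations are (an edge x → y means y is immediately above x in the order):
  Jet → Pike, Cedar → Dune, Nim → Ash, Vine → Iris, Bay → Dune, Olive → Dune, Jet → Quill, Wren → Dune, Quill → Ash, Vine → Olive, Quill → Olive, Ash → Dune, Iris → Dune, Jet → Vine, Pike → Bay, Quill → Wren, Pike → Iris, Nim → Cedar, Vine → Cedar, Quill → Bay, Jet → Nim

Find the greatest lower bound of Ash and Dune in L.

Common lower bounds of {Ash, Dune}: Ash, Jet, Nim, Quill.
The greatest among these is Ash.

Ash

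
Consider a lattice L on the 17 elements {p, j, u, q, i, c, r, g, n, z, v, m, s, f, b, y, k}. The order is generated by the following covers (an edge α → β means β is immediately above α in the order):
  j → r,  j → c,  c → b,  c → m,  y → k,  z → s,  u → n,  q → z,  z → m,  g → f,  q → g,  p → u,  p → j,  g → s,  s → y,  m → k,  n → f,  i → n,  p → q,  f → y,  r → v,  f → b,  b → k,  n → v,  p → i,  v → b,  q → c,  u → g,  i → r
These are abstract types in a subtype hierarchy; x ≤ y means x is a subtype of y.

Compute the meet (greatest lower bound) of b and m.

Common lower bounds of {b, m}: c, j, p, q.
The greatest among these is c.

c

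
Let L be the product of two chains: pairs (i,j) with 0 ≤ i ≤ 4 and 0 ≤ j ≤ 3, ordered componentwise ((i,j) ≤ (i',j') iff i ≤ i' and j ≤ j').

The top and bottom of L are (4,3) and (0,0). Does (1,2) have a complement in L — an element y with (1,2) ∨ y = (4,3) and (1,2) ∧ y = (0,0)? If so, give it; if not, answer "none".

For every candidate y, either (1,2) ∨ y ≠ (4,3) or (1,2) ∧ y ≠ (0,0); no complement exists.

none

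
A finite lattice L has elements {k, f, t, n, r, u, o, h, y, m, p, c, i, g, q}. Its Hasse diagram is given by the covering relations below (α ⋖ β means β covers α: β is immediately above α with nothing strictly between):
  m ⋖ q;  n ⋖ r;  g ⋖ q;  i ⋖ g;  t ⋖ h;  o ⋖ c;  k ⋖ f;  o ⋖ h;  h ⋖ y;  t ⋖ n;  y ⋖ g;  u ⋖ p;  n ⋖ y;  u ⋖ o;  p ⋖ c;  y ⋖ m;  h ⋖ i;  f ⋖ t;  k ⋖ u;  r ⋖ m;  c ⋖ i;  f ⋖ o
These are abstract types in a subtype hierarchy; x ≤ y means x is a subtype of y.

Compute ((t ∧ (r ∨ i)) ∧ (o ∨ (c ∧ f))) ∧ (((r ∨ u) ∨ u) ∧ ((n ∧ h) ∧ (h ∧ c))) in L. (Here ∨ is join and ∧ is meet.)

f

r ∨ i = q
t ∧ q = t
c ∧ f = f
o ∨ f = o
t ∧ o = f
r ∨ u = m
m ∨ u = m
n ∧ h = t
h ∧ c = o
t ∧ o = f
m ∧ f = f
f ∧ f = f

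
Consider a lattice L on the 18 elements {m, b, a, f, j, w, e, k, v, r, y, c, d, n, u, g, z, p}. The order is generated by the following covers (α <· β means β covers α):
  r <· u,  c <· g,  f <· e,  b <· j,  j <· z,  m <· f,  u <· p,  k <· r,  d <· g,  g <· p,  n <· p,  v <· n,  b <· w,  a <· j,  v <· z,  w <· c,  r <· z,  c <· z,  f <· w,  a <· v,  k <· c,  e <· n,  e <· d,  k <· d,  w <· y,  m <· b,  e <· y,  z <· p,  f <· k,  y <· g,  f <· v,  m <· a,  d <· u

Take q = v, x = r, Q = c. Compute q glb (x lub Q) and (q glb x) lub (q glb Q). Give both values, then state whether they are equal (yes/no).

v; f; no

x lub Q = z, so q glb (x lub Q) = v glb z = v.
q glb x = f and q glb Q = f, so (q glb x) lub (q glb Q) = f lub f = f.
Equal: no.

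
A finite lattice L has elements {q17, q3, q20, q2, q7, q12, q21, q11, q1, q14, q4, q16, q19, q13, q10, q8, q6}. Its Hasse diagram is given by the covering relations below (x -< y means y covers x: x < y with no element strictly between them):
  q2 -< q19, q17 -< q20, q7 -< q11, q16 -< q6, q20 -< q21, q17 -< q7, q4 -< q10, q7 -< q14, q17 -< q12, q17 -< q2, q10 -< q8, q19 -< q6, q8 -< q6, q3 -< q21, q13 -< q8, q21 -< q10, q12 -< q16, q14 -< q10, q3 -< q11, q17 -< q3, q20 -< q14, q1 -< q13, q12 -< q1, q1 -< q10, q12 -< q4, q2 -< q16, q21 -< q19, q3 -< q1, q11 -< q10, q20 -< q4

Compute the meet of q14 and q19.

q20

Common lower bounds of {q14, q19}: q17, q20.
The greatest among these is q20.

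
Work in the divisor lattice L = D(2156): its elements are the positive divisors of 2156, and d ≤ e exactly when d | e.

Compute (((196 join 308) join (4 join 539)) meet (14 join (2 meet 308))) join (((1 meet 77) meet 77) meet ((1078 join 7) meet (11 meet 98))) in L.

196 ∨ 308 = 2156
4 ∨ 539 = 2156
2156 ∨ 2156 = 2156
2 ∧ 308 = 2
14 ∨ 2 = 14
2156 ∧ 14 = 14
1 ∧ 77 = 1
1 ∧ 77 = 1
1078 ∨ 7 = 1078
11 ∧ 98 = 1
1078 ∧ 1 = 1
1 ∧ 1 = 1
14 ∨ 1 = 14

14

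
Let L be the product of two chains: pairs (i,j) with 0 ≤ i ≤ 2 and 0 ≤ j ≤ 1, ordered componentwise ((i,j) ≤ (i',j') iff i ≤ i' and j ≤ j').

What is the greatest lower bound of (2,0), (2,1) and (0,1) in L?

(0,0)

In a product of chains, the meet is componentwise min, giving (0,0).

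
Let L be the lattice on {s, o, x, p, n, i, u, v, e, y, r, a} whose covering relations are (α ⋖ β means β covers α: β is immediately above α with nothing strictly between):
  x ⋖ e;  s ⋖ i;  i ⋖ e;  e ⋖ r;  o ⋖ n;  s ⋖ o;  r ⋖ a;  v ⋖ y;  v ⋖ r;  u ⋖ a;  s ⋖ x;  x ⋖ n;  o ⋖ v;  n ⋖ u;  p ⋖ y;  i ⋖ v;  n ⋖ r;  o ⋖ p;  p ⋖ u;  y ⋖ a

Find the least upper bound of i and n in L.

r

Common upper bounds of {i, n}: a, r.
The least among these is r.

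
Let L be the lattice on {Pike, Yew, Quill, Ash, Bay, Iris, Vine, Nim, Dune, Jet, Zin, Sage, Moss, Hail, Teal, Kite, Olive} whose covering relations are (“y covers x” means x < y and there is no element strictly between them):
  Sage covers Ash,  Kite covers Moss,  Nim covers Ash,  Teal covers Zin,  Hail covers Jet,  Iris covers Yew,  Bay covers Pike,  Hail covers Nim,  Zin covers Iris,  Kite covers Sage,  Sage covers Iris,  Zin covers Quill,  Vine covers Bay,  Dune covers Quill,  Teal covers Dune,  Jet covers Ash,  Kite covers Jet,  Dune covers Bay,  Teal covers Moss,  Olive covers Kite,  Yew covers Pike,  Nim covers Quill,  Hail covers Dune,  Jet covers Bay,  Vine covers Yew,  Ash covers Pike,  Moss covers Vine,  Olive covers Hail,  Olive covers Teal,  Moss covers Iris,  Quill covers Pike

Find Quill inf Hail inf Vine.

Common lower bounds of {Quill, Hail, Vine}: Pike.
The greatest among these is Pike.

Pike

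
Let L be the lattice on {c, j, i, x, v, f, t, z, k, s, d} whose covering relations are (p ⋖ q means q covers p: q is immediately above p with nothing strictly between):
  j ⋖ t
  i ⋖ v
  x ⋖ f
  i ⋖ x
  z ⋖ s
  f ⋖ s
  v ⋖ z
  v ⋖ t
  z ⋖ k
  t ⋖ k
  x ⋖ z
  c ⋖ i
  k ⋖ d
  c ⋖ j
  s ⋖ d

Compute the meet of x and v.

Common lower bounds of {x, v}: c, i.
The greatest among these is i.

i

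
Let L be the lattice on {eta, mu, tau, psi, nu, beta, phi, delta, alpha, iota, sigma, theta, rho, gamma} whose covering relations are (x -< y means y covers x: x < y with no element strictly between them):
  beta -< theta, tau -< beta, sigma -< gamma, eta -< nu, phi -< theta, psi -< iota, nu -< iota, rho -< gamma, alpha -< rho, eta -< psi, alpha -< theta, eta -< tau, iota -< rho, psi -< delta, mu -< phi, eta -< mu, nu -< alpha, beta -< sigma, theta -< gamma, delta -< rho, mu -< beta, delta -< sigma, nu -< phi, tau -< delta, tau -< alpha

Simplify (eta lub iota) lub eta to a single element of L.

eta ∨ iota = iota
iota ∨ eta = iota

iota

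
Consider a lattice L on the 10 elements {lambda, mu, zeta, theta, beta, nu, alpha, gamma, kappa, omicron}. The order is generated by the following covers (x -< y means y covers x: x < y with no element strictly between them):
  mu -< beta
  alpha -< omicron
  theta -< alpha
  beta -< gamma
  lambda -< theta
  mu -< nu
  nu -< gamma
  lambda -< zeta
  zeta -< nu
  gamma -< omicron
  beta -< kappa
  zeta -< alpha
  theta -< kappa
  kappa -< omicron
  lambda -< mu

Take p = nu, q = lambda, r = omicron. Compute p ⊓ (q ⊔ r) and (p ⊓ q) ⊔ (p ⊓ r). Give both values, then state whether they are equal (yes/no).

q ⊔ r = omicron, so p ⊓ (q ⊔ r) = nu ⊓ omicron = nu.
p ⊓ q = lambda and p ⊓ r = nu, so (p ⊓ q) ⊔ (p ⊓ r) = lambda ⊔ nu = nu.
Equal: yes.

nu; nu; yes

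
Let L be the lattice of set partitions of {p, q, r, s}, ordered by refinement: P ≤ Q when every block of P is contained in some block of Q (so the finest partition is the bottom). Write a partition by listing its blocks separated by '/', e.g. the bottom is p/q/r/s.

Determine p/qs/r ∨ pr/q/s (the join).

pr/qs

Common upper bounds of {p/qs/r, pr/q/s}: pqrs, pr/qs.
The least among these is pr/qs.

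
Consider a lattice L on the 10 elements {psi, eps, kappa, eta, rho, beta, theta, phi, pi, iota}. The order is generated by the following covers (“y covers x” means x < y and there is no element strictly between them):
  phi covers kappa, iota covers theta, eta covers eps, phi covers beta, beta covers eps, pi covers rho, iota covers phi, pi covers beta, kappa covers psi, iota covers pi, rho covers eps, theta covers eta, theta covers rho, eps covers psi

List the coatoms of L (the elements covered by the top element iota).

The coatoms are exactly the elements covered by iota: phi, pi, theta.

phi, pi, theta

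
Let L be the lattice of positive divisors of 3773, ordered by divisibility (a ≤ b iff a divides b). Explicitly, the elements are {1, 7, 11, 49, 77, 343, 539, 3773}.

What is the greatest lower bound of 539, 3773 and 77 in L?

77

In the divisibility order, the meet is the greatest common divisor: gcd(539, 3773, 77) = 77.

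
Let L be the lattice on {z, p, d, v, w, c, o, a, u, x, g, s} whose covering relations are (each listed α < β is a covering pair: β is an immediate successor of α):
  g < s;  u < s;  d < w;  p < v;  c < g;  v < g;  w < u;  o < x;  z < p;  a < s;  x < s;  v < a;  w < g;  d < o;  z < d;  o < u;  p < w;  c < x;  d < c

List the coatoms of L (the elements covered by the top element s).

The coatoms are exactly the elements covered by s: a, g, u, x.

a, g, u, x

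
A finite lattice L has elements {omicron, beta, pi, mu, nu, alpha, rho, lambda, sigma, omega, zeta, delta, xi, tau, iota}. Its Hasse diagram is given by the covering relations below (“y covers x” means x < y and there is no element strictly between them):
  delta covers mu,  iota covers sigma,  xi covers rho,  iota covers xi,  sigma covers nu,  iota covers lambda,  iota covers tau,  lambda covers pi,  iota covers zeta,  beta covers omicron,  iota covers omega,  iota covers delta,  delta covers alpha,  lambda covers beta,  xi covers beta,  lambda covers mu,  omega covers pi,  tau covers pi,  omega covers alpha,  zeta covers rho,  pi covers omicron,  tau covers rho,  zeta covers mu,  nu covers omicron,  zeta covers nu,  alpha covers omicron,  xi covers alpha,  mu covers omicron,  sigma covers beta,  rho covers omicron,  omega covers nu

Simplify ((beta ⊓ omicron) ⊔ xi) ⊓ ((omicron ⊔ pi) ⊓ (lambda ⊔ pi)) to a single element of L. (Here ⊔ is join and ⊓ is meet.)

omicron

beta ∧ omicron = omicron
omicron ∨ xi = xi
omicron ∨ pi = pi
lambda ∨ pi = lambda
pi ∧ lambda = pi
xi ∧ pi = omicron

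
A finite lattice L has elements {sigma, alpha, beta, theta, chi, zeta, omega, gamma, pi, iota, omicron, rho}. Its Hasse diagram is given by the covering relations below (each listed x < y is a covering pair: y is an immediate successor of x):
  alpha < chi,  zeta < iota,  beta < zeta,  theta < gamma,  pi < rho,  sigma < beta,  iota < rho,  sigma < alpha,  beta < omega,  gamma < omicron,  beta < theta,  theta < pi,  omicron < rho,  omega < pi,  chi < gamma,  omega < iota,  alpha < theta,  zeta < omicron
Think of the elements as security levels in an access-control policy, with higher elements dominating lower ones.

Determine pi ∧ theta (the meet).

theta

Common lower bounds of {pi, theta}: alpha, beta, sigma, theta.
The greatest among these is theta.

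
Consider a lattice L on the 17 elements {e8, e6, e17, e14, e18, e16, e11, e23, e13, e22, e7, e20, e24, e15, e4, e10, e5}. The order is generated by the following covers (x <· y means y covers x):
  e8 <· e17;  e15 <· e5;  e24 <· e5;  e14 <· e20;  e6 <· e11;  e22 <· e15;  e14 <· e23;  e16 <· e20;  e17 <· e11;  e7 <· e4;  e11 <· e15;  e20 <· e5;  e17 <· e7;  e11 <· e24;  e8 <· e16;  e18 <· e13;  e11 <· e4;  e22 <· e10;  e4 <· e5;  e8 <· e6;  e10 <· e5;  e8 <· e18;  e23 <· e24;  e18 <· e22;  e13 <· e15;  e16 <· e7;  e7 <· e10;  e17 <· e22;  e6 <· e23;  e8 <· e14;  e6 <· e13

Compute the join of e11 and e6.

e11

Common upper bounds of {e11, e6}: e11, e15, e24, e4, e5.
The least among these is e11.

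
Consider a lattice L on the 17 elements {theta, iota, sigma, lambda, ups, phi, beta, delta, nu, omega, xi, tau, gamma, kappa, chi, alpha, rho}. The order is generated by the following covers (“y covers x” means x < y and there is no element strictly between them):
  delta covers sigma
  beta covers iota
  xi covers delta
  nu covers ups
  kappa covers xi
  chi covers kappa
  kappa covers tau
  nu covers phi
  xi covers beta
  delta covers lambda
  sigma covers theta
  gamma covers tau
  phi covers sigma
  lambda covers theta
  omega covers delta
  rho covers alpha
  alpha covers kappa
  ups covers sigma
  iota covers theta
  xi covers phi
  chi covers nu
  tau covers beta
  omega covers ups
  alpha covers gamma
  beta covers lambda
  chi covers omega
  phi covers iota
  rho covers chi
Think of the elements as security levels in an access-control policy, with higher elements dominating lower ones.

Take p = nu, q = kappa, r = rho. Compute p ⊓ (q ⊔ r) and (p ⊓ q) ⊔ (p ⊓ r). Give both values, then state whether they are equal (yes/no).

nu; nu; yes

q ⊔ r = rho, so p ⊓ (q ⊔ r) = nu ⊓ rho = nu.
p ⊓ q = phi and p ⊓ r = nu, so (p ⊓ q) ⊔ (p ⊓ r) = phi ⊔ nu = nu.
Equal: yes.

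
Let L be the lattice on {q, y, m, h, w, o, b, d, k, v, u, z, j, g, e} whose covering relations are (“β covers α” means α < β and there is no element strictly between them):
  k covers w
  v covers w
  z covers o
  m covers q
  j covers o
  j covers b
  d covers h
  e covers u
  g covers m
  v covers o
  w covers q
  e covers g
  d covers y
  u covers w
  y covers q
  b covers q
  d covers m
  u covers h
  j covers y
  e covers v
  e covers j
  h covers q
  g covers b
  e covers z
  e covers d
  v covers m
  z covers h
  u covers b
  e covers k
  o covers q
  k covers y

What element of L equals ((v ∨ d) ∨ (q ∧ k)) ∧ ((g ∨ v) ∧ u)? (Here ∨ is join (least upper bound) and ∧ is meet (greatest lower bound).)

v ∨ d = e
q ∧ k = q
e ∨ q = e
g ∨ v = e
e ∧ u = u
e ∧ u = u

u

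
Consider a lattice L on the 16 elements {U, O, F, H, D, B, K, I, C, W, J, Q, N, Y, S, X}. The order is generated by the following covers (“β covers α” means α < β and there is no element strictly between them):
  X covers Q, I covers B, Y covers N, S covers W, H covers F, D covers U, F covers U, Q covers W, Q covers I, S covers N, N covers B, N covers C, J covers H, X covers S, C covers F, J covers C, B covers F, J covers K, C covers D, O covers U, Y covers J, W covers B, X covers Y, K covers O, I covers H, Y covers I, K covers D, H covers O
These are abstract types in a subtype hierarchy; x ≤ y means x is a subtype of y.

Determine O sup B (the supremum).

Common upper bounds of {O, B}: I, Q, X, Y.
The least among these is I.

I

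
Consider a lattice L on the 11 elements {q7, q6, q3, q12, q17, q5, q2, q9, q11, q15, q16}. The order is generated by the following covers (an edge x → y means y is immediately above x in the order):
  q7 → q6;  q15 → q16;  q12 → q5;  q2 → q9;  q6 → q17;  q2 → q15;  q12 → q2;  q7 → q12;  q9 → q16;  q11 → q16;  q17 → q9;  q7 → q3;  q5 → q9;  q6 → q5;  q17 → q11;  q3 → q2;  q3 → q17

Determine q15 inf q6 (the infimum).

q7

Common lower bounds of {q15, q6}: q7.
The greatest among these is q7.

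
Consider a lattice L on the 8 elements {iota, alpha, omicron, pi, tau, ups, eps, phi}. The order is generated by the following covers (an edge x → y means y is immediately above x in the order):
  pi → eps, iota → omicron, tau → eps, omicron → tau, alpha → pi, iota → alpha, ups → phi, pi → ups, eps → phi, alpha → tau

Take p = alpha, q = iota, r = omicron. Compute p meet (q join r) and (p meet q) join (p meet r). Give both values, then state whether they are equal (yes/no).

iota; iota; yes

q join r = omicron, so p meet (q join r) = alpha meet omicron = iota.
p meet q = iota and p meet r = iota, so (p meet q) join (p meet r) = iota join iota = iota.
Equal: yes.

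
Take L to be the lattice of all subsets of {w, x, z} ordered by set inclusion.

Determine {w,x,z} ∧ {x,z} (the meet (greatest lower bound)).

{x,z}

Under ⊆, meet is intersection: {w,x,z} ∩ {x,z} = {x,z}.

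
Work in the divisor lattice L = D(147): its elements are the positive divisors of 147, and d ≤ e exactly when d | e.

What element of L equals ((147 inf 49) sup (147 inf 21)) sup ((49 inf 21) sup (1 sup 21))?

147

147 ∧ 49 = 49
147 ∧ 21 = 21
49 ∨ 21 = 147
49 ∧ 21 = 7
1 ∨ 21 = 21
7 ∨ 21 = 21
147 ∨ 21 = 147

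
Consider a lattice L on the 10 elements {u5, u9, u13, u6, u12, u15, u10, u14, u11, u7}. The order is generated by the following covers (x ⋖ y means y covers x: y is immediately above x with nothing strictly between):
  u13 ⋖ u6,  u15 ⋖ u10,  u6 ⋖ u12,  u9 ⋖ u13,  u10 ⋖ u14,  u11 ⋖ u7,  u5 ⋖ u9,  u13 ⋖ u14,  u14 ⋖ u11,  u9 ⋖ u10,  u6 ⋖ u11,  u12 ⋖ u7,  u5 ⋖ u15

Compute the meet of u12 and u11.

u6

Common lower bounds of {u12, u11}: u13, u5, u6, u9.
The greatest among these is u6.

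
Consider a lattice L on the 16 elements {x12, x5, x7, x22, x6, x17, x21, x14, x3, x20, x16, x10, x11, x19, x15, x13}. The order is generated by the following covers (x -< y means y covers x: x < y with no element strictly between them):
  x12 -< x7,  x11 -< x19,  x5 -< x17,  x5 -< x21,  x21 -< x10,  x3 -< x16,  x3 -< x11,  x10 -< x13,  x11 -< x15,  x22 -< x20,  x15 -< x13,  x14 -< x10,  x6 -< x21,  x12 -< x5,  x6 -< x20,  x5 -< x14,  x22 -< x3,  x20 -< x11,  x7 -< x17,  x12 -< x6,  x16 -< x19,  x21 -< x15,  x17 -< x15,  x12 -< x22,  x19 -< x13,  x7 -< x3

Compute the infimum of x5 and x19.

Common lower bounds of {x5, x19}: x12.
The greatest among these is x12.

x12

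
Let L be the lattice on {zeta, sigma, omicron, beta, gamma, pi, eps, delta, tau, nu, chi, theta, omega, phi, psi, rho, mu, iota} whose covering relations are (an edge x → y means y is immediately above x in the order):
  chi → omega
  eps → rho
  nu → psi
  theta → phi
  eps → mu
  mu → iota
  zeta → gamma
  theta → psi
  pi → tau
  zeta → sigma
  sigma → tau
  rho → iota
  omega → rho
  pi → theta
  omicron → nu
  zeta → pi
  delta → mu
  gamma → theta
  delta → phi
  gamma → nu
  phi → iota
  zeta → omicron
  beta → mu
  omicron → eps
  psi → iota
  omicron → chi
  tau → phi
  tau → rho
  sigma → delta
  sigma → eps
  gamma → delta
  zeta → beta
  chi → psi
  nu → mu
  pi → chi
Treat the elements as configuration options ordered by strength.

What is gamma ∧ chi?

zeta

Common lower bounds of {gamma, chi}: zeta.
The greatest among these is zeta.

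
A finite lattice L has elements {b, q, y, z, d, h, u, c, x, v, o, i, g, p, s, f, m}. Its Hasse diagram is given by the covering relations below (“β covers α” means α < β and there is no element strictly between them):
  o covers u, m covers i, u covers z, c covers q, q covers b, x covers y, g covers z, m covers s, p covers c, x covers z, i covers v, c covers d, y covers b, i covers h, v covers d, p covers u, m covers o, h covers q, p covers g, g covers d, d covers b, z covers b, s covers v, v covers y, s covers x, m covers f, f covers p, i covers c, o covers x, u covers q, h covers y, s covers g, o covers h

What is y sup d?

v

Common upper bounds of {y, d}: i, m, s, v.
The least among these is v.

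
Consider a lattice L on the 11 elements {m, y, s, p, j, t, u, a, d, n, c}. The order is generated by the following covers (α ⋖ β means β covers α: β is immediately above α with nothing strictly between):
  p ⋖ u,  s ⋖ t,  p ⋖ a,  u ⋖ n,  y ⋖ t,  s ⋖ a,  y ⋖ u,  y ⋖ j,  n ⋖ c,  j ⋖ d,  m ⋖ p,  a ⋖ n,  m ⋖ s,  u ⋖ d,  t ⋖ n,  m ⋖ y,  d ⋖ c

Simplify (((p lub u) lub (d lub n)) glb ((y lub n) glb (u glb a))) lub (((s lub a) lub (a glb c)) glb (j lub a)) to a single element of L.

a

p ∨ u = u
d ∨ n = c
u ∨ c = c
y ∨ n = n
u ∧ a = p
n ∧ p = p
c ∧ p = p
s ∨ a = a
a ∧ c = a
a ∨ a = a
j ∨ a = c
a ∧ c = a
p ∨ a = a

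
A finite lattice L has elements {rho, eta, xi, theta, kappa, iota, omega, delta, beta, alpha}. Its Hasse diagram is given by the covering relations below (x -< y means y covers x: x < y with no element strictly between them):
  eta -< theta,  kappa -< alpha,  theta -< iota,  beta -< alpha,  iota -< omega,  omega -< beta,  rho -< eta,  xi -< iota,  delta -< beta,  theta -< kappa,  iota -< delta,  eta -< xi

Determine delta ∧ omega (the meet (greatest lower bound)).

Common lower bounds of {delta, omega}: eta, iota, rho, theta, xi.
The greatest among these is iota.

iota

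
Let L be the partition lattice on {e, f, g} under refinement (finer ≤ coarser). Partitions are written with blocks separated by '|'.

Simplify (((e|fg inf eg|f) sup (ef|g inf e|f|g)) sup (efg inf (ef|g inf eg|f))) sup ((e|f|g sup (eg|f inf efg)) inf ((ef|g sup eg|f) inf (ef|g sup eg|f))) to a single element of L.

eg|f

e|fg ∧ eg|f = e|f|g
ef|g ∧ e|f|g = e|f|g
e|f|g ∨ e|f|g = e|f|g
ef|g ∧ eg|f = e|f|g
efg ∧ e|f|g = e|f|g
e|f|g ∨ e|f|g = e|f|g
eg|f ∧ efg = eg|f
e|f|g ∨ eg|f = eg|f
ef|g ∨ eg|f = efg
ef|g ∨ eg|f = efg
efg ∧ efg = efg
eg|f ∧ efg = eg|f
e|f|g ∨ eg|f = eg|f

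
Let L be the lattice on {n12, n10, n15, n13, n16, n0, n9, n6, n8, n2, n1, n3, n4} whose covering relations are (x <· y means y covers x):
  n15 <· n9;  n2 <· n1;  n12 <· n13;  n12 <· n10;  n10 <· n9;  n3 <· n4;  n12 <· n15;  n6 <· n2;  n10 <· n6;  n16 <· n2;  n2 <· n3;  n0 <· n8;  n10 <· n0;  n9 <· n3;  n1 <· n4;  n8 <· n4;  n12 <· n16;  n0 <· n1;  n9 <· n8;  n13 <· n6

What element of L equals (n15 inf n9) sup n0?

n8

n15 ∧ n9 = n15
n15 ∨ n0 = n8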